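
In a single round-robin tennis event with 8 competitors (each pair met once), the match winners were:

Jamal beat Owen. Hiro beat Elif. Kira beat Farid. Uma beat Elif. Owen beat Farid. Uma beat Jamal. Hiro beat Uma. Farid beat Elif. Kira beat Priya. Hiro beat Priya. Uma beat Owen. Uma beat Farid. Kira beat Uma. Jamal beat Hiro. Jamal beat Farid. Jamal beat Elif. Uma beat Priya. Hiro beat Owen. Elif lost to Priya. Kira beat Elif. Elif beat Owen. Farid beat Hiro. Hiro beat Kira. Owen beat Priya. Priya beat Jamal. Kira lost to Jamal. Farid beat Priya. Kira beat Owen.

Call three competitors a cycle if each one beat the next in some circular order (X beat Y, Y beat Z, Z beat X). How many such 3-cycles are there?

Win totals: Priya 2, Elif 1, Jamal 5, Hiro 5, Farid 3, Kira 5, Uma 5, Owen 2.
A competitor with w wins dominates both others in C(w,2) triples; summing gives 1 + 0 + 10 + 10 + 3 + 10 + 10 + 1 = 45 transitive triples.
Total triples C(8,3) = 56, so cyclic triples = 56 − 45 = 11.

11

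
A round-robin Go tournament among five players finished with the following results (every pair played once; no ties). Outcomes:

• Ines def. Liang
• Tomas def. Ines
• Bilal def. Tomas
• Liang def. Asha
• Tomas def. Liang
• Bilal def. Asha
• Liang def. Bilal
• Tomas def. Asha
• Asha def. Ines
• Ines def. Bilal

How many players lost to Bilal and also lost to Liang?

1

Bilal beat: Asha, Tomas.
Liang beat: Bilal, Asha.
Both beat: Asha — 1.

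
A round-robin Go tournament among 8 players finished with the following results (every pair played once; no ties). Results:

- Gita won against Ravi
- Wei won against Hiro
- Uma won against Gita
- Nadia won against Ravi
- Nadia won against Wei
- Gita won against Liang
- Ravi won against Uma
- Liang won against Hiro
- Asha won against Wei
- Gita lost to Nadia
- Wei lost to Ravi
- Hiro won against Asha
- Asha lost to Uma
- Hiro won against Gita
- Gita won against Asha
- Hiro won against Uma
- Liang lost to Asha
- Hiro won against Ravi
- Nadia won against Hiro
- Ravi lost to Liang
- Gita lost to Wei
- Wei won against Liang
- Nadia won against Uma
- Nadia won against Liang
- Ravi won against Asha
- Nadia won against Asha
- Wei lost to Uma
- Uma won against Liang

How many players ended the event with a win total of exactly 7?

Win totals: Asha 2, Ravi 3, Nadia 7, Gita 3, Hiro 4, Wei 3, Uma 4, Liang 2.
Exactly 7: Nadia — 1 player.

1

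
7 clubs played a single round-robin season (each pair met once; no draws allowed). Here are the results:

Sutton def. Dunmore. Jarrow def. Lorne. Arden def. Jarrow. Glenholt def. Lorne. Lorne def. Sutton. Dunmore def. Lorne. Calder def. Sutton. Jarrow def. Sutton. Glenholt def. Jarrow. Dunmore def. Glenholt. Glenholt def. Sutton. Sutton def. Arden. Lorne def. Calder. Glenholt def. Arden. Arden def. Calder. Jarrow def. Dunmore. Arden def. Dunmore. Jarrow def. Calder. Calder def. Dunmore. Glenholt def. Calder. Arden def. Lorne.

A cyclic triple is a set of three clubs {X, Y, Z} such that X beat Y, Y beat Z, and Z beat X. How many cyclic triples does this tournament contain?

9

Win totals: Jarrow 4, Calder 2, Arden 4, Lorne 2, Sutton 2, Glenholt 5, Dunmore 2.
A club with w wins dominates both others in C(w,2) triples; summing gives 6 + 1 + 6 + 1 + 1 + 10 + 1 = 26 transitive triples.
Total triples C(7,3) = 35, so cyclic triples = 35 − 26 = 9.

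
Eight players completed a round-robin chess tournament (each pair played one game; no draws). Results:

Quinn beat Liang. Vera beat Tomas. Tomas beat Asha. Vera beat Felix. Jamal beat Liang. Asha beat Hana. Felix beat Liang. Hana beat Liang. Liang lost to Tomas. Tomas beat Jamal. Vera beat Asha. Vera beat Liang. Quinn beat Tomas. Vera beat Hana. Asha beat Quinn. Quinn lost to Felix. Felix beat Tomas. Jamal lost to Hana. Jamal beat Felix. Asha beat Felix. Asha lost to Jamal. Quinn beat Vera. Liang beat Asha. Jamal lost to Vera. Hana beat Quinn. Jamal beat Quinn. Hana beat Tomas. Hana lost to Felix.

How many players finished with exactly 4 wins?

3

Win totals: Vera 6, Tomas 3, Asha 3, Liang 1, Hana 4, Felix 4, Quinn 3, Jamal 4.
Exactly 4: Hana, Felix, Jamal — 3 players.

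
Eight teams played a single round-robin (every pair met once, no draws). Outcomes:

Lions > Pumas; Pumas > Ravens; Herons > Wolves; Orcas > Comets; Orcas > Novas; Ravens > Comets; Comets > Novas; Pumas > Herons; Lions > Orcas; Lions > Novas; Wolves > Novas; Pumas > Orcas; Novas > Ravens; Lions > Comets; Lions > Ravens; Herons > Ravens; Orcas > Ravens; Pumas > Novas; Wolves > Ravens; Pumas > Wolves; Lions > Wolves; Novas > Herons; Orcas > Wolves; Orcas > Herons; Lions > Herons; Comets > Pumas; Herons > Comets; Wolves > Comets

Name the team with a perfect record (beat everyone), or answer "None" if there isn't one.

Lions has 7 wins out of 7 opponents — a perfect record.

Lions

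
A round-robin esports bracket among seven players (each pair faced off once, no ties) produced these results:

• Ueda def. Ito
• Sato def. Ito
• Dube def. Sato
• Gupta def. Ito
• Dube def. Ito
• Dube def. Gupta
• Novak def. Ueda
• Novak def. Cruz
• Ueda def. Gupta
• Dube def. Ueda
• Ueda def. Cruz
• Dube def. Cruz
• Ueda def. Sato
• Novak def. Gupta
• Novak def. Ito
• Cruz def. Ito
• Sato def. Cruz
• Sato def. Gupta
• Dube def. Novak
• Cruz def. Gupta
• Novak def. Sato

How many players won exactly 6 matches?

Win totals: Cruz 2, Ito 0, Gupta 1, Ueda 4, Sato 3, Dube 6, Novak 5.
Exactly 6: Dube — 1 player.

1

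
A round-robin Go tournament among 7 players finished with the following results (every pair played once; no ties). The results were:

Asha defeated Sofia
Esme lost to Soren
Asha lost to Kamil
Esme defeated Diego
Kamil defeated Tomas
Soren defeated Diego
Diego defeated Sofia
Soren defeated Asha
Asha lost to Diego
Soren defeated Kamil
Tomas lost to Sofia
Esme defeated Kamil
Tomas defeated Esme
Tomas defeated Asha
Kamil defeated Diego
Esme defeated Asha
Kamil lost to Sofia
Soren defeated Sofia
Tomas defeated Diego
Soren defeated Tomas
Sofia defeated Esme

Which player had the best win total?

Soren

Win totals: Kamil 3, Asha 1, Esme 3, Diego 2, Soren 6, Tomas 3, Sofia 3.
Soren leads with 6 wins (next highest: 3).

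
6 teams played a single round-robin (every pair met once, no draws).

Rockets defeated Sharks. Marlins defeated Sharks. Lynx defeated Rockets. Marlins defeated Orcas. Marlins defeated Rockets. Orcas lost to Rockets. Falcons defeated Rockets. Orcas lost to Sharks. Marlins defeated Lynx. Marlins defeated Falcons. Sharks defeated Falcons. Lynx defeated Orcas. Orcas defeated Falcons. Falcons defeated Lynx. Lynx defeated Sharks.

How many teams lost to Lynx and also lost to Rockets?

Lynx beat: Sharks, Rockets, Orcas.
Rockets beat: Sharks, Orcas.
Both beat: Sharks, Orcas — 2.

2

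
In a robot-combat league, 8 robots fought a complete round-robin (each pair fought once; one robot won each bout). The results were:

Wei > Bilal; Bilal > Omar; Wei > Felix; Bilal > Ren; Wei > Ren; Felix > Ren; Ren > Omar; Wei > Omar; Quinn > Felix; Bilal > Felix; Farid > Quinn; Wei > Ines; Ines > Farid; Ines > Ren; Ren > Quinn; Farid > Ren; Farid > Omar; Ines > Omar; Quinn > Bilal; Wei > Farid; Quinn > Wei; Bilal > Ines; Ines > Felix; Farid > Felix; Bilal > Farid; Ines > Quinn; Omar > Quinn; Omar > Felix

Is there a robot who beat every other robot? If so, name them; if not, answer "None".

None

Highest win total is Wei with 6 (out of 7 possible).
Wei lost to Quinn, so no robot went undefeated.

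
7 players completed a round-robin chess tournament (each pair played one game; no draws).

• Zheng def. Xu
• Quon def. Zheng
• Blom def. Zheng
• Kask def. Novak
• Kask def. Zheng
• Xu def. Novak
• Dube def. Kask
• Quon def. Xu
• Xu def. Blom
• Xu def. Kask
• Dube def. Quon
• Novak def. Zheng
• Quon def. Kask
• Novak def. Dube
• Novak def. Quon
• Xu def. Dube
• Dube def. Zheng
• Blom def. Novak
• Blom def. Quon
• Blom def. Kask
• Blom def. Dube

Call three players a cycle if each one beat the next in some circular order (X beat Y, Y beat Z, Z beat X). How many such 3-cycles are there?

9

Win totals: Novak 3, Dube 3, Quon 3, Xu 4, Zheng 1, Blom 5, Kask 2.
A player with w wins dominates both others in C(w,2) triples; summing gives 3 + 3 + 3 + 6 + 0 + 10 + 1 = 26 transitive triples.
Total triples C(7,3) = 35, so cyclic triples = 35 − 26 = 9.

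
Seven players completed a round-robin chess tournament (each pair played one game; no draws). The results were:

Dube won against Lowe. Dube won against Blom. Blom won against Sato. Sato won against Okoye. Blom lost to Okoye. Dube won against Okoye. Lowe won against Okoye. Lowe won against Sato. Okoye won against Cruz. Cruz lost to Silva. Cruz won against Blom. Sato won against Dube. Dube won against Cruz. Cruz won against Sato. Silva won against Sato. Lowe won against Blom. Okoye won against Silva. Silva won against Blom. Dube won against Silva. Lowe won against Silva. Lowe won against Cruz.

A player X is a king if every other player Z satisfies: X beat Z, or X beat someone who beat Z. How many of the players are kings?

3

Cruz cannot reach Lowe, Silva in two steps.
Blom cannot reach Cruz, Lowe, Silva in two steps.
Lowe reaches everyone (king).
Dube reaches everyone (king).
Silva cannot reach Lowe in two steps.
Sato reaches everyone (king).
Okoye cannot reach Lowe, Dube in two steps.
Kings: Lowe, Dube, Sato — 3.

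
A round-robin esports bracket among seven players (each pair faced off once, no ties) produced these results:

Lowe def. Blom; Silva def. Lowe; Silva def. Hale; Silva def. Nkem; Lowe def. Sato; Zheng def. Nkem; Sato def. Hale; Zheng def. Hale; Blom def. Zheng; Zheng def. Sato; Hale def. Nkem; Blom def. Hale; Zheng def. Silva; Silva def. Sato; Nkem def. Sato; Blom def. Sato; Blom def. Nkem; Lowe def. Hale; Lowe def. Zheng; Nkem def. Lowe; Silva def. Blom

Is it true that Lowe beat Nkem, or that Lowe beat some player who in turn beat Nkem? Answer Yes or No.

Yes

Lowe did not beat Nkem directly.
Lowe beat Zheng, Sato, Hale, Blom. Of those, Zheng beat Nkem.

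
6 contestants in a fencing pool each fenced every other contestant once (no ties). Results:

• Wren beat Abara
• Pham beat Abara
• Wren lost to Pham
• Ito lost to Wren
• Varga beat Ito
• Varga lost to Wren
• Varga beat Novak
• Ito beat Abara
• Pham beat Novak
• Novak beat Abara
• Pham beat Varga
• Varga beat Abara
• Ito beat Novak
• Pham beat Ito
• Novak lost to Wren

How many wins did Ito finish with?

2

Ito's results: beat Novak, Abara; lost to Wren, Varga, Pham.
That is 2 wins.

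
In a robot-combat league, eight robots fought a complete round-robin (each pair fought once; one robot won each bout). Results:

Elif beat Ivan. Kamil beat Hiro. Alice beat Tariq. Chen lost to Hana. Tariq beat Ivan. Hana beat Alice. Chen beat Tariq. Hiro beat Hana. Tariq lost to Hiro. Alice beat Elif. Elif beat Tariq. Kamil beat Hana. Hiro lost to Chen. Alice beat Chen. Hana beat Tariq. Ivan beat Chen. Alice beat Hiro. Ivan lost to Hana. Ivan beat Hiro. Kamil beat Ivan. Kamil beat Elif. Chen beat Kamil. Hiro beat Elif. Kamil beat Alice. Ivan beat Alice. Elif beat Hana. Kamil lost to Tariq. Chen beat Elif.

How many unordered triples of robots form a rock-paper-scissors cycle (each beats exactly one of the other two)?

Win totals: Kamil 5, Hiro 3, Hana 4, Tariq 2, Elif 3, Chen 4, Alice 4, Ivan 3.
A robot with w wins dominates both others in C(w,2) triples; summing gives 10 + 3 + 6 + 1 + 3 + 6 + 6 + 3 = 38 transitive triples.
Total triples C(8,3) = 56, so cyclic triples = 56 − 38 = 18.

18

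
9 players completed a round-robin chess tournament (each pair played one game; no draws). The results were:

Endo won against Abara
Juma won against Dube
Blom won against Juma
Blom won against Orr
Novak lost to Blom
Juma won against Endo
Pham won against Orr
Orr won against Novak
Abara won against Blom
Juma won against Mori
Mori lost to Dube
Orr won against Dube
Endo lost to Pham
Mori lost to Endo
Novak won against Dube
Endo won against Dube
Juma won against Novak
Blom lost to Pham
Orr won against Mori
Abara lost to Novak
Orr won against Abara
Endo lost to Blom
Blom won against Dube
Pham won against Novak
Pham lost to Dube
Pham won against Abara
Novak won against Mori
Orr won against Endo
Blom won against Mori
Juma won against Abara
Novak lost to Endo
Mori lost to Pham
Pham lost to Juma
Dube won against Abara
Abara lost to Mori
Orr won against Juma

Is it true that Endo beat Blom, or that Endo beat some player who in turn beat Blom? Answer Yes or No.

Yes

Endo did not beat Blom directly.
Endo beat Abara, Dube, Mori, Novak. Of those, Abara beat Blom.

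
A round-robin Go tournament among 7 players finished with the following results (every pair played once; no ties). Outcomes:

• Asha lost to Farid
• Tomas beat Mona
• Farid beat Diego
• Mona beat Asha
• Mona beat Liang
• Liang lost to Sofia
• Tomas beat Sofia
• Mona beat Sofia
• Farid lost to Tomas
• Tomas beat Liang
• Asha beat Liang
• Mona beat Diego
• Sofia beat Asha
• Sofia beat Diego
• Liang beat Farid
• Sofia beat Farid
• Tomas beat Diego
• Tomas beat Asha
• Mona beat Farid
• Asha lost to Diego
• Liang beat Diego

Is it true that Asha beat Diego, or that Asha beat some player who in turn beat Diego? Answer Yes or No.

Yes

Asha did not beat Diego directly.
Asha beat Liang. Of those, Liang beat Diego.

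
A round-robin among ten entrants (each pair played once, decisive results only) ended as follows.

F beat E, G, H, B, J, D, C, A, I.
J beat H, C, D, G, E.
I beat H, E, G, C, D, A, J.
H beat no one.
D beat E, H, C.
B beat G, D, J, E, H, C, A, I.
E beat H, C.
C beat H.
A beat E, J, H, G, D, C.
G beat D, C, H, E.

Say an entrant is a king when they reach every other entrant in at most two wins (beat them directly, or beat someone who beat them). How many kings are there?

1

A cannot reach B, F, I in two steps.
B cannot reach F in two steps.
C cannot reach A, B, D, E, F, G, I, J in two steps.
D cannot reach A, B, F, G, I, J in two steps.
E cannot reach A, B, D, F, G, I, J in two steps.
F reaches everyone (king).
G cannot reach A, B, F, I, J in two steps.
H cannot reach A, B, C, D, E, F, G, I, J in two steps.
I cannot reach B, F in two steps.
J cannot reach A, B, F, I in two steps.
Kings: F — 1.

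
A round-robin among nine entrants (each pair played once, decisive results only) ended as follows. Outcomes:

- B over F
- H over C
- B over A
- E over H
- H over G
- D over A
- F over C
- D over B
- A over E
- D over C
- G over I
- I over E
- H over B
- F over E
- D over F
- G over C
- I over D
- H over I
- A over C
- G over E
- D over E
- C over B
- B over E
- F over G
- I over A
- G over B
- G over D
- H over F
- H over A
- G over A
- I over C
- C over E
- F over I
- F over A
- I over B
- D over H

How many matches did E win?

E's results: beat H; lost to A, B, C, D, F, G, I.
That is 1 win.

1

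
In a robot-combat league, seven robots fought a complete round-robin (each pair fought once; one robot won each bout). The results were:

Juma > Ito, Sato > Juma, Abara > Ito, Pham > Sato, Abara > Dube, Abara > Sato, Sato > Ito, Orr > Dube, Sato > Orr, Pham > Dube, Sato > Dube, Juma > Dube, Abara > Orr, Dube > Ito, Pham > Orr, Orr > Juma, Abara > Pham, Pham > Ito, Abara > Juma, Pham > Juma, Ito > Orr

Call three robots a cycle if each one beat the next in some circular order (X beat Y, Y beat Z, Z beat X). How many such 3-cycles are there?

2

Win totals: Ito 1, Dube 1, Sato 4, Abara 6, Pham 5, Juma 2, Orr 2.
A robot with w wins dominates both others in C(w,2) triples; summing gives 0 + 0 + 6 + 15 + 10 + 1 + 1 = 33 transitive triples.
Total triples C(7,3) = 35, so cyclic triples = 35 − 33 = 2.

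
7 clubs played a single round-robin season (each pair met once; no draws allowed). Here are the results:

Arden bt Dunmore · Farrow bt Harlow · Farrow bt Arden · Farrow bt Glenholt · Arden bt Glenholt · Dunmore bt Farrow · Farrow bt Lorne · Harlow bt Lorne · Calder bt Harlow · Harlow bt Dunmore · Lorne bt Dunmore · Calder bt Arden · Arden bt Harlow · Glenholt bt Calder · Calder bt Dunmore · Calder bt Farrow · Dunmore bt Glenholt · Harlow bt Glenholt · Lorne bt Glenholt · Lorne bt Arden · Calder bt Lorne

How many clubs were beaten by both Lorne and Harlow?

2

Lorne beat: Glenholt, Dunmore, Arden.
Harlow beat: Glenholt, Dunmore, Lorne.
Both beat: Glenholt, Dunmore — 2.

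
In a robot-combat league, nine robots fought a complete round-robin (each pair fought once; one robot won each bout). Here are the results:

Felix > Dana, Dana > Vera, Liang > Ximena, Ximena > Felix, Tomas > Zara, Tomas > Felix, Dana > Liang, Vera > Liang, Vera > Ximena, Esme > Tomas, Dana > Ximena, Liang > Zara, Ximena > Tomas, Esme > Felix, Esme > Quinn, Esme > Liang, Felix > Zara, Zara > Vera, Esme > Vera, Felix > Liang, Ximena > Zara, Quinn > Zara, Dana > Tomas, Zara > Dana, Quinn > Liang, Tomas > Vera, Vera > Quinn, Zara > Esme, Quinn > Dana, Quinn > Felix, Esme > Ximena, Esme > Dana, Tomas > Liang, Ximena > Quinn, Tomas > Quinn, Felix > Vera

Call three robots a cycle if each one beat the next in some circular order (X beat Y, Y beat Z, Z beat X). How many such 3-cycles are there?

Win totals: Felix 4, Esme 7, Dana 4, Ximena 4, Liang 2, Zara 3, Tomas 5, Quinn 4, Vera 3.
A robot with w wins dominates both others in C(w,2) triples; summing gives 6 + 21 + 6 + 6 + 1 + 3 + 10 + 6 + 3 = 62 transitive triples.
Total triples C(9,3) = 84, so cyclic triples = 84 − 62 = 22.

22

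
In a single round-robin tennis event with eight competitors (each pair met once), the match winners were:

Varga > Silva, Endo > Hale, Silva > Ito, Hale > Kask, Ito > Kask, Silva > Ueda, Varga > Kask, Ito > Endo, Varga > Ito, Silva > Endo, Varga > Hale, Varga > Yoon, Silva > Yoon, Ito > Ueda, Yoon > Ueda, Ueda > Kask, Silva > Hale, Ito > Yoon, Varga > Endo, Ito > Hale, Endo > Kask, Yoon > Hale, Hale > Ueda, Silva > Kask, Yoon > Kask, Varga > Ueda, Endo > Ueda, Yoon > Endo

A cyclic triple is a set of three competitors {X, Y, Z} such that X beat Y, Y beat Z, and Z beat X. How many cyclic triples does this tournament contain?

Win totals: Yoon 4, Varga 7, Ueda 1, Ito 5, Silva 6, Endo 3, Kask 0, Hale 2.
A competitor with w wins dominates both others in C(w,2) triples; summing gives 6 + 21 + 0 + 10 + 15 + 3 + 0 + 1 = 56 transitive triples.
Total triples C(8,3) = 56, so cyclic triples = 56 − 56 = 0.

0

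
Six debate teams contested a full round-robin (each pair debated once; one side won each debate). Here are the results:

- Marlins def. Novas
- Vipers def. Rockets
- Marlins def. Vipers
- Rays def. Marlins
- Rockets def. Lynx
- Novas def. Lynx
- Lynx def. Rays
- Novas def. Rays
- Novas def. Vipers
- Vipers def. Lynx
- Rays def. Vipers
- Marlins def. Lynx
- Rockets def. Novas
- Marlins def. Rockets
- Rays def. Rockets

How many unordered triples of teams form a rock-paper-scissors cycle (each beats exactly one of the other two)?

6

Of the C(6,3) = 20 triples, the cyclic ones are: {Lynx, Vipers, Rays}; {Lynx, Rays, Rockets}; {Lynx, Rays, Marlins}; {Vipers, Rockets, Novas}; {Rays, Rockets, Novas}; {Rays, Marlins, Novas}.
That is 6.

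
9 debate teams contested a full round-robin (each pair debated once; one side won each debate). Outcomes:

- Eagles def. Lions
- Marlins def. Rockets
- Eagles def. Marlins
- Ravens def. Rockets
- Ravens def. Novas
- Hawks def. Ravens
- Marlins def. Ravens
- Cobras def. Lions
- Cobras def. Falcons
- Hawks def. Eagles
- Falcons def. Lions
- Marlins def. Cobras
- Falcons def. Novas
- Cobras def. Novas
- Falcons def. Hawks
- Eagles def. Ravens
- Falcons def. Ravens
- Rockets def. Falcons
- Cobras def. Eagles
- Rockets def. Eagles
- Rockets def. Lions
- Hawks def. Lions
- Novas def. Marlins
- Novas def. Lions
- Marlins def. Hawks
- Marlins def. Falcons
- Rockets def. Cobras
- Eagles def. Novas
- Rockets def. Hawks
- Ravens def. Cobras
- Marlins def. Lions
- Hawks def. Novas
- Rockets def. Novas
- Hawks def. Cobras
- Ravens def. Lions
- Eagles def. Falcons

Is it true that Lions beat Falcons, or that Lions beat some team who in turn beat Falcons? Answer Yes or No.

No

Lions did not beat Falcons directly.
Lions beat no one, so there is no intermediate team.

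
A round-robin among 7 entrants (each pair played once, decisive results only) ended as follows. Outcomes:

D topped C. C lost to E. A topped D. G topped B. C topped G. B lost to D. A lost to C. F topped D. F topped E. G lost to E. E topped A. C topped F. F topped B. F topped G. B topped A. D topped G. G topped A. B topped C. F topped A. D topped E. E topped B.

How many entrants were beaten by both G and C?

G beat: A, B.
C beat: A, F, G.
Both beat: A — 1.

1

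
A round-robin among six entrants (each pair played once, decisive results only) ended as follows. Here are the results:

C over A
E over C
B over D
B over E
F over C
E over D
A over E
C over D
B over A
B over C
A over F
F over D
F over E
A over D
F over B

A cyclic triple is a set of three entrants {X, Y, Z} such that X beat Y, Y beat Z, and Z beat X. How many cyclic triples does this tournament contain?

Win totals: A 3, B 4, C 2, D 0, E 2, F 4.
An entrant with w wins dominates both others in C(w,2) triples; summing gives 3 + 6 + 1 + 0 + 1 + 6 = 17 transitive triples.
Total triples C(6,3) = 20, so cyclic triples = 20 − 17 = 3.

3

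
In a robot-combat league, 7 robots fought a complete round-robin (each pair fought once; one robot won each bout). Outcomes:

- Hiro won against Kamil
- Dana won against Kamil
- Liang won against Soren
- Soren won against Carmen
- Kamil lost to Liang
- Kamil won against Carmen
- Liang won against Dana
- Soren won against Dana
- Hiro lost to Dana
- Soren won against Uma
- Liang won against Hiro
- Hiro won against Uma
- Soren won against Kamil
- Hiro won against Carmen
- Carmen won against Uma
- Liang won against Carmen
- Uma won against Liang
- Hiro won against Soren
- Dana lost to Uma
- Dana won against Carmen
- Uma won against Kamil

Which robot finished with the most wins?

Win totals: Kamil 1, Uma 3, Hiro 4, Dana 3, Carmen 1, Soren 4, Liang 5.
Liang leads with 5 wins (next highest: 4).

Liang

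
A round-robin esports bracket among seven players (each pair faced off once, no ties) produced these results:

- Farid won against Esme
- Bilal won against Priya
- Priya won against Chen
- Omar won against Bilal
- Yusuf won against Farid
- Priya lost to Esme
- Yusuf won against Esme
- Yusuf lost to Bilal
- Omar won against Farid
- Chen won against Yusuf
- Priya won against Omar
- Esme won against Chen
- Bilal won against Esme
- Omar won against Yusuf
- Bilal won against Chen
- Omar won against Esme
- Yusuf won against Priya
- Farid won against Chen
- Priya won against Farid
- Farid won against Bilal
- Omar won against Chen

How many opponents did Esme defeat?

2

Esme's results: beat Priya, Chen; lost to Yusuf, Omar, Farid, Bilal.
That is 2 wins.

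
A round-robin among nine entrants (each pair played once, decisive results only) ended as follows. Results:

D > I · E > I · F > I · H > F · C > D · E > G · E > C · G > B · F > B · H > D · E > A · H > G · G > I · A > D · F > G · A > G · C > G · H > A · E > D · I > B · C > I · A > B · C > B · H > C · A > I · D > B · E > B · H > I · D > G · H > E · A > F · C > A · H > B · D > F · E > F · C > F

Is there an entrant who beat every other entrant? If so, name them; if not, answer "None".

H

H has 8 wins out of 8 opponents — a perfect record.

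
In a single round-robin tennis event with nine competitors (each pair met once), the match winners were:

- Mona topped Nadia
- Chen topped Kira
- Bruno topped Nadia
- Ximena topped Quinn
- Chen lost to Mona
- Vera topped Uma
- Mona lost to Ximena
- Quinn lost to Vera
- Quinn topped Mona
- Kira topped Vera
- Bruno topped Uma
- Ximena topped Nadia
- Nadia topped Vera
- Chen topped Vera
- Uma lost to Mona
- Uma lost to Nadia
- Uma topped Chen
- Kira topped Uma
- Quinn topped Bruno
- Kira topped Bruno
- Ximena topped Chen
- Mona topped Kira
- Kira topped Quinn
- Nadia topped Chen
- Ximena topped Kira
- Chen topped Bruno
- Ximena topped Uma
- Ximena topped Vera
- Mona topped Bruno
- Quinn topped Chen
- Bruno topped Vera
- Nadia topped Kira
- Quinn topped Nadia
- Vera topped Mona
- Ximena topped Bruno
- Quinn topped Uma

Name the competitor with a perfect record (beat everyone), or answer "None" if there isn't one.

Ximena has 8 wins out of 8 opponents — a perfect record.

Ximena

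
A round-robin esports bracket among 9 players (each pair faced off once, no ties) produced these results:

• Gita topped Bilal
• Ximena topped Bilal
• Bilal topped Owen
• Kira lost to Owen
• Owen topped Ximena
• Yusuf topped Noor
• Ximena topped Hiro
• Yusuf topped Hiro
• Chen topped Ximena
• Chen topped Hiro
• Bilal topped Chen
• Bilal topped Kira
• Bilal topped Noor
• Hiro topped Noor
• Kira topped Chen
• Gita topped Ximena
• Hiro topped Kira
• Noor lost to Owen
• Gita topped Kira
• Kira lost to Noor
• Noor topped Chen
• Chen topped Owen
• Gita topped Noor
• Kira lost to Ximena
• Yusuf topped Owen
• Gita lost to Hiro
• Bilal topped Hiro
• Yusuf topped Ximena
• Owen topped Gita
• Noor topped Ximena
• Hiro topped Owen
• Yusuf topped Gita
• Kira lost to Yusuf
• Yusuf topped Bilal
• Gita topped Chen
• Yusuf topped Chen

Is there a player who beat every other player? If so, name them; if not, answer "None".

Yusuf

Yusuf has 8 wins out of 8 opponents — a perfect record.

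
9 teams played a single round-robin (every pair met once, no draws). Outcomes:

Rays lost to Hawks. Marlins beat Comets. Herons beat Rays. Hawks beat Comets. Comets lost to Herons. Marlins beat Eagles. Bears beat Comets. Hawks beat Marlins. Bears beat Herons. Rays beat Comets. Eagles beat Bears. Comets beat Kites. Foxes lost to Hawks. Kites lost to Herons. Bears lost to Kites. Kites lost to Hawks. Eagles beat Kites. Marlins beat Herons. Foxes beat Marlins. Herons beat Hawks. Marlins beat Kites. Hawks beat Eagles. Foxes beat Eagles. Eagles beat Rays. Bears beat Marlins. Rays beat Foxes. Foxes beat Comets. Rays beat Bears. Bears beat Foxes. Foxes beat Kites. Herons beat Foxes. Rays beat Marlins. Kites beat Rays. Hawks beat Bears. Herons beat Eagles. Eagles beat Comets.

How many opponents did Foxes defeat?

4

Foxes' results: beat Marlins, Eagles, Comets, Kites; lost to Bears, Hawks, Rays, Herons.
That is 4 wins.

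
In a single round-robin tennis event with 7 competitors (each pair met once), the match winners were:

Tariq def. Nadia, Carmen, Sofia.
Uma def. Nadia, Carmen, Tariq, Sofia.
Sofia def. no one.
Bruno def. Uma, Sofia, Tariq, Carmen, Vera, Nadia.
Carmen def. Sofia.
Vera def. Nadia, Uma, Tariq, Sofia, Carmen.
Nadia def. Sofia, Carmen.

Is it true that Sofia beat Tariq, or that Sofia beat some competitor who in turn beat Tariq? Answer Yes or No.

No

Sofia did not beat Tariq directly.
Sofia beat no one, so there is no intermediate competitor.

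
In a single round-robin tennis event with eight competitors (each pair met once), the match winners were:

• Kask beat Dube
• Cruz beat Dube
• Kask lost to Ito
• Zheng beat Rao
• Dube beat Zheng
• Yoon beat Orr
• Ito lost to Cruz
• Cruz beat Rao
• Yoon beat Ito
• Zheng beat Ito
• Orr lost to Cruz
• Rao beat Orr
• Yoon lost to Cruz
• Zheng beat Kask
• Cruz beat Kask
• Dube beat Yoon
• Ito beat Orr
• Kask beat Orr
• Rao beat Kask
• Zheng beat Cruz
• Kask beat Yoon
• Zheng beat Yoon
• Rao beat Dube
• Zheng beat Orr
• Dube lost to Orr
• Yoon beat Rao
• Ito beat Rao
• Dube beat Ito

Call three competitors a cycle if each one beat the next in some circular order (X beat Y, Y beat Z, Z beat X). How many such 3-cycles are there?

Win totals: Rao 3, Zheng 6, Orr 1, Ito 3, Yoon 3, Cruz 6, Kask 3, Dube 3.
A competitor with w wins dominates both others in C(w,2) triples; summing gives 3 + 15 + 0 + 3 + 3 + 15 + 3 + 3 = 45 transitive triples.
Total triples C(8,3) = 56, so cyclic triples = 56 − 45 = 11.

11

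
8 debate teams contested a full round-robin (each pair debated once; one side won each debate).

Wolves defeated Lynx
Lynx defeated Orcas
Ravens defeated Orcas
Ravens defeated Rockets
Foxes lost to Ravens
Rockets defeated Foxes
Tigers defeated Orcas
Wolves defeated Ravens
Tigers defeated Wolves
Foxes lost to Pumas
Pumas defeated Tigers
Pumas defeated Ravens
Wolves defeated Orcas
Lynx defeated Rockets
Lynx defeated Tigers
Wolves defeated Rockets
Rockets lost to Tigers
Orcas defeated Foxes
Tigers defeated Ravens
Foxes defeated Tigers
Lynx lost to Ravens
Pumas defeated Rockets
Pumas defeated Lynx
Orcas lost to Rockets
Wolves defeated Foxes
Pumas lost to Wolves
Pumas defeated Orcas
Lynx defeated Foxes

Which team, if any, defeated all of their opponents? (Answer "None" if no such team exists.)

None

Highest win total is Wolves with 6 (out of 7 possible).
Wolves lost to Tigers, so no team went undefeated.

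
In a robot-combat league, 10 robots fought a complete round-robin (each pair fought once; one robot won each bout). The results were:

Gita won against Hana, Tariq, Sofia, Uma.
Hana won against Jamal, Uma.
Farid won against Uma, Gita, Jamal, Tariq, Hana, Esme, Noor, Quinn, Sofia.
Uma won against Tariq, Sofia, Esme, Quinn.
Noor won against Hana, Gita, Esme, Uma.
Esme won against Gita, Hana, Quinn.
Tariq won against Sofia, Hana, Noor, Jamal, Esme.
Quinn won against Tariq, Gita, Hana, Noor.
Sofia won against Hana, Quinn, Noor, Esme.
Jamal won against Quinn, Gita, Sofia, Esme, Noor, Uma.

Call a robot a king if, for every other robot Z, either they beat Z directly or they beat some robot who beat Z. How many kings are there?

1

Jamal cannot reach Farid in two steps.
Uma cannot reach Farid in two steps.
Sofia cannot reach Farid in two steps.
Quinn cannot reach Farid in two steps.
Esme cannot reach Farid in two steps.
Noor cannot reach Farid in two steps.
Hana cannot reach Farid in two steps.
Gita cannot reach Farid in two steps.
Tariq cannot reach Farid in two steps.
Farid reaches everyone (king).
Kings: Farid — 1.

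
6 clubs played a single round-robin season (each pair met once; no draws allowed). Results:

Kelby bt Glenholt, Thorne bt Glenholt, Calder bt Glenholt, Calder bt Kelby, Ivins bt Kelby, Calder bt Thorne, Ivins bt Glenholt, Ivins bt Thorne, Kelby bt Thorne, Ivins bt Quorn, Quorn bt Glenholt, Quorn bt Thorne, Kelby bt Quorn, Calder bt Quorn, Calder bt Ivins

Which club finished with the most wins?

Calder

Win totals: Calder 5, Ivins 4, Quorn 2, Thorne 1, Kelby 3, Glenholt 0.
Calder leads with 5 wins (next highest: 4).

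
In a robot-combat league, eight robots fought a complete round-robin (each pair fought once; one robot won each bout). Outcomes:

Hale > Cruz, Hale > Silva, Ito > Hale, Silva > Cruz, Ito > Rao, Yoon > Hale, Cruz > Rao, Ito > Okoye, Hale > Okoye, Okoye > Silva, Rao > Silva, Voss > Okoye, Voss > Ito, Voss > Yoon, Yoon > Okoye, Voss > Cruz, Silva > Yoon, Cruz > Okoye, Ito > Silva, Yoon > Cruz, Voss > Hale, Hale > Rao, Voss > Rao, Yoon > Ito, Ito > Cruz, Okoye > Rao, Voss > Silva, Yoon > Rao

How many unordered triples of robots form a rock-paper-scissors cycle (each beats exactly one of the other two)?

Win totals: Hale 4, Okoye 2, Cruz 2, Silva 2, Voss 7, Rao 1, Yoon 5, Ito 5.
A robot with w wins dominates both others in C(w,2) triples; summing gives 6 + 1 + 1 + 1 + 21 + 0 + 10 + 10 = 50 transitive triples.
Total triples C(8,3) = 56, so cyclic triples = 56 − 50 = 6.

6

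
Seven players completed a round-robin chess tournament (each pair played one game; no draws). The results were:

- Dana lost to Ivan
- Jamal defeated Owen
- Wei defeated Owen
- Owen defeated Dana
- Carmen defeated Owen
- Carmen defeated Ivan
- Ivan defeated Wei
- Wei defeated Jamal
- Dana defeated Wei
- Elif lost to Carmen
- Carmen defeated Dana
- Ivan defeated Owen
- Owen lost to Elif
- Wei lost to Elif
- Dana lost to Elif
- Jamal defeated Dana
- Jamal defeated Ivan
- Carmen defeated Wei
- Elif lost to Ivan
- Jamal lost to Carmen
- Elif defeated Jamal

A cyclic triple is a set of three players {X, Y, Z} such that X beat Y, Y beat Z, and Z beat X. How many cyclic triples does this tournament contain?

4

Win totals: Wei 2, Carmen 6, Ivan 4, Elif 4, Owen 1, Jamal 3, Dana 1.
A player with w wins dominates both others in C(w,2) triples; summing gives 1 + 15 + 6 + 6 + 0 + 3 + 0 = 31 transitive triples.
Total triples C(7,3) = 35, so cyclic triples = 35 − 31 = 4.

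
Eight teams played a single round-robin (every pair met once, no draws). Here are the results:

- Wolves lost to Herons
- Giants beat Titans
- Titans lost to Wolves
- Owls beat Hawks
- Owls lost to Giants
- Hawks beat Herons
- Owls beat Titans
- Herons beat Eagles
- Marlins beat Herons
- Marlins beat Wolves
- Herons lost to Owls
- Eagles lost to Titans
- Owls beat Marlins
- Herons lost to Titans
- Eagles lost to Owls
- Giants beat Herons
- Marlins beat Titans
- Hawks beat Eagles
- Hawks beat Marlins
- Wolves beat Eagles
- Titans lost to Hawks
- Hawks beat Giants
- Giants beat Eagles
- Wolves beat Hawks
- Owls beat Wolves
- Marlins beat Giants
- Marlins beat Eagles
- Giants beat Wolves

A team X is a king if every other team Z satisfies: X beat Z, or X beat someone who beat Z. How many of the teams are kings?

4

Owls reaches everyone (king).
Giants reaches everyone (king).
Herons cannot reach Owls, Giants, Marlins in two steps.
Titans cannot reach Owls, Giants, Marlins, Hawks in two steps.
Marlins reaches everyone (king).
Hawks reaches everyone (king).
Wolves cannot reach Owls in two steps.
Eagles cannot reach Owls, Giants, Herons, Titans, Marlins, Hawks, Wolves in two steps.
Kings: Owls, Giants, Marlins, Hawks — 4.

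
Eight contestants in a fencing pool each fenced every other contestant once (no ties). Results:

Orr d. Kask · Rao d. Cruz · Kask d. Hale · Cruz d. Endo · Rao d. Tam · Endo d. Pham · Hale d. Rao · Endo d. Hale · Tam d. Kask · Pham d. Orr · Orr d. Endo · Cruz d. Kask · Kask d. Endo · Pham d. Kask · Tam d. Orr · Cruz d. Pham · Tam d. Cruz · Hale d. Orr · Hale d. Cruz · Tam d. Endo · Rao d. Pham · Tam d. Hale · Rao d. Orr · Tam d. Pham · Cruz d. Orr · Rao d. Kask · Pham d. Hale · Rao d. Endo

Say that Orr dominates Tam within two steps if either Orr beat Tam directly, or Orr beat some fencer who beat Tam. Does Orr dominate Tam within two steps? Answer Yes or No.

No

Orr did not beat Tam directly.
Orr beat Kask, Endo, but each of them lost to Tam. No two-step path.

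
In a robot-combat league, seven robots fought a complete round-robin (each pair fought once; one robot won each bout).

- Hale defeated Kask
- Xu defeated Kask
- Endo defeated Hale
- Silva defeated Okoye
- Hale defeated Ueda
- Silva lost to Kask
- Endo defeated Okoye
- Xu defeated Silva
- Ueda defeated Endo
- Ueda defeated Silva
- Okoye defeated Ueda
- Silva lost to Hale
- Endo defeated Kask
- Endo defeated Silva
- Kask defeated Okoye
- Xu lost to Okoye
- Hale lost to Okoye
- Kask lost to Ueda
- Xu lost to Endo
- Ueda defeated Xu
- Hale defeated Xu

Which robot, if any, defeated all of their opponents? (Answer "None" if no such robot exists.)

Highest win total is Endo with 5 (out of 6 possible).
Endo lost to Ueda, so no robot went undefeated.

None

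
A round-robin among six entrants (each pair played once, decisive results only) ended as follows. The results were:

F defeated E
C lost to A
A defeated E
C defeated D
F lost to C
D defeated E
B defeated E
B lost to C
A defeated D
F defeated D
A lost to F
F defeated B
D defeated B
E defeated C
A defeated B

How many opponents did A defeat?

A's results: beat B, C, D, E; lost to F.
That is 4 wins.

4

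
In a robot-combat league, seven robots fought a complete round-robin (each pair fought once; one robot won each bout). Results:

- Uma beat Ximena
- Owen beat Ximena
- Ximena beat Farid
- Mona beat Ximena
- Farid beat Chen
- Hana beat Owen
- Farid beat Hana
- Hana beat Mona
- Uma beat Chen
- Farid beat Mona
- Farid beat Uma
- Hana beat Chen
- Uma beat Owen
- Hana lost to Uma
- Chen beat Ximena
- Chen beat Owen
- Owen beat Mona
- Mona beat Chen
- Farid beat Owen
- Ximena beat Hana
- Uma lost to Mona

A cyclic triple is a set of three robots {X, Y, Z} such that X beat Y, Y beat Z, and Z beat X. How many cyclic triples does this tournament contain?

10

Win totals: Mona 3, Farid 5, Uma 4, Hana 3, Ximena 2, Chen 2, Owen 2.
A robot with w wins dominates both others in C(w,2) triples; summing gives 3 + 10 + 6 + 3 + 1 + 1 + 1 = 25 transitive triples.
Total triples C(7,3) = 35, so cyclic triples = 35 − 25 = 10.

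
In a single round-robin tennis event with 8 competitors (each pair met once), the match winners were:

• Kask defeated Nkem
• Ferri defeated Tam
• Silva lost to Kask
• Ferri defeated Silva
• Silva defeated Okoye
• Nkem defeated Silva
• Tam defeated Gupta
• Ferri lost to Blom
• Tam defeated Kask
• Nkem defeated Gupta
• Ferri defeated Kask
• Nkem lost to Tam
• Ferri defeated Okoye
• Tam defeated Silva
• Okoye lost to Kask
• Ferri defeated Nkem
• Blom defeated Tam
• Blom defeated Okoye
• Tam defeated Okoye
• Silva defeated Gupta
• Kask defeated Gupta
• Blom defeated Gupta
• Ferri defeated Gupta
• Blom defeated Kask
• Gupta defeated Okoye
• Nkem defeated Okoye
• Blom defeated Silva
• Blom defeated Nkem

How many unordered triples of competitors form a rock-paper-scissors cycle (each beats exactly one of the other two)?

Win totals: Tam 5, Ferri 6, Gupta 1, Nkem 3, Blom 7, Silva 2, Okoye 0, Kask 4.
A competitor with w wins dominates both others in C(w,2) triples; summing gives 10 + 15 + 0 + 3 + 21 + 1 + 0 + 6 = 56 transitive triples.
Total triples C(8,3) = 56, so cyclic triples = 56 − 56 = 0.

0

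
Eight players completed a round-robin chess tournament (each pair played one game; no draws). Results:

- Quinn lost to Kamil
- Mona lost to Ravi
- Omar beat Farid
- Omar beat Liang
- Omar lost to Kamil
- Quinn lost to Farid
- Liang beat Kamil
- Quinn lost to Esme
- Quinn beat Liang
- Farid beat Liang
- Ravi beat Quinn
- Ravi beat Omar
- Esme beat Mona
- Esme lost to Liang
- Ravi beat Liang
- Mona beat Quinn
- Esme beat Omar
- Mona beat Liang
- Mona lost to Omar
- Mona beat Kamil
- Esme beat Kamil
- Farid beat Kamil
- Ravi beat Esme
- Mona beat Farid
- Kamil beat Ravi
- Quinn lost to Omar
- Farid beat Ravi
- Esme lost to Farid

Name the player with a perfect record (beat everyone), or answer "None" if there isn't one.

Highest win total is Ravi with 5 (out of 7 possible).
Ravi lost to Farid, Kamil, so no player went undefeated.

None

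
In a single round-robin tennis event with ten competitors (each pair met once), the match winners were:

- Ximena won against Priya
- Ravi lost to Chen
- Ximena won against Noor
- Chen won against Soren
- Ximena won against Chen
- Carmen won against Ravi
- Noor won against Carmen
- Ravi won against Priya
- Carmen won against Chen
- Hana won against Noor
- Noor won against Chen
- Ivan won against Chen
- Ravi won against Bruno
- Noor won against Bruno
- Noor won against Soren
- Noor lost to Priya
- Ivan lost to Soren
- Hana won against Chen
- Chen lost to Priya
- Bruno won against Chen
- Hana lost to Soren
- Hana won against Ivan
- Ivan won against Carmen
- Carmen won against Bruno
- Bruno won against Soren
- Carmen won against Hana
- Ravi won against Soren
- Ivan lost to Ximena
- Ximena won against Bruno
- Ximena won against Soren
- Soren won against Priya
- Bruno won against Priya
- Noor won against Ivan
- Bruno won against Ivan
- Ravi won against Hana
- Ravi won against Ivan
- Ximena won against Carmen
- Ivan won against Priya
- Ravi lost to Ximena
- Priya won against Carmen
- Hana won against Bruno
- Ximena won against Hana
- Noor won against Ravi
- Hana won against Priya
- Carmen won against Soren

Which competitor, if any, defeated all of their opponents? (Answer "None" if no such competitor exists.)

Ximena

Ximena has 9 wins out of 9 opponents — a perfect record.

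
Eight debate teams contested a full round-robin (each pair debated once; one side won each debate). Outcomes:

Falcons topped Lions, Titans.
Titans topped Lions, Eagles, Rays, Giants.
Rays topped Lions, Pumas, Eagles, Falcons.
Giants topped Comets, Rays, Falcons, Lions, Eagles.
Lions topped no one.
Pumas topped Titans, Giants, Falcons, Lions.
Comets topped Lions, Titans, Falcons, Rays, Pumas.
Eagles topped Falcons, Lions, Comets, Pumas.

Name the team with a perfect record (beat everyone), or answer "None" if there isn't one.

None

Highest win total is Giants with 5 (out of 7 possible).
Giants lost to Pumas, Titans, so no team went undefeated.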